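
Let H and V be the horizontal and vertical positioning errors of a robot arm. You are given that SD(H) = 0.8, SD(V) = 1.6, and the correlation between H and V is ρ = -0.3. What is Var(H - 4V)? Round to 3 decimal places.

Var(H) = (0.8)² = 0.64;  Var(V) = (1.6)² = 2.56
Cov(H,V) = ρ·SD(H)·SD(V) = -0.3·0.8·1.6 = -0.384
Var(H - 4V) = (1)²·Var(H) + (-4)²·Var(V) + 2·(1)·(-4)·Cov(H,V)
= 1·0.64 + 16·2.56 + -8·-0.384 = 44.672

44.672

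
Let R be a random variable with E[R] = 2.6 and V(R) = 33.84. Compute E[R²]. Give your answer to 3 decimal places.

40.600

E[R²] = V(R) + (E[R])² = 33.84 + (2.6)² = 40.6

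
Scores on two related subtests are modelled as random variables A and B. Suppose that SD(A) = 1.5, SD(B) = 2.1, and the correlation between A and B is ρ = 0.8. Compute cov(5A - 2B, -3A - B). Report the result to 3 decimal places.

-22.410

Var(A) = (1.5)² = 2.25;  Var(B) = (2.1)² = 4.41
cov(A,B) = ρ·SD(A)·SD(B) = 0.8·1.5·2.1 = 2.52
cov(5A - 2B, -3A - B) = (5)(-3)Var(A) + (-2)(-1)Var(B) + [(5)(-1) + (-2)(-3)]cov(A,B)
= -15·2.25 + 2·4.41 + 1·2.52 = -22.41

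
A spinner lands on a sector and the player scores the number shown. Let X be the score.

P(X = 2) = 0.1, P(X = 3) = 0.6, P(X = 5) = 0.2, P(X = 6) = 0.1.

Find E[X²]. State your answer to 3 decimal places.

E[X²] = (2)²(0.1) + (3)²(0.6) + (5)²(0.2) + (6)²(0.1) = 14.4

14.400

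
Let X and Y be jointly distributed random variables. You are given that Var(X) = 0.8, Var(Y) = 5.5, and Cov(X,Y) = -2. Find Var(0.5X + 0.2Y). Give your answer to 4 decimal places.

0.0200

Var(0.5X + 0.2Y) = (0.5)²·Var(X) + (0.2)²·Var(Y) + 2·(0.5)·(0.2)·Cov(X,Y)
= 0.25·0.8 + 0.04·5.5 + 0.2·-2 = 0.02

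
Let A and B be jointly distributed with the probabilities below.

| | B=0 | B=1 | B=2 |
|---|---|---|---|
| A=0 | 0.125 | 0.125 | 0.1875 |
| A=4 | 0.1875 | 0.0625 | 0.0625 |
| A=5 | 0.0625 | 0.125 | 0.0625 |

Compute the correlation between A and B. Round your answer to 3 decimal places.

-0.186

E[A] = 2.5,  E[B] = 0.9375
E[AB] = 2
Cov(A,B) = E[AB] − E[A]E[B] = 2 − (2.5)(0.9375) = -0.34375
Var(A) = 5,  Var(B) = 0.68359375
ρ = -0.34375 / √(5·0.68359375) ≈ -0.186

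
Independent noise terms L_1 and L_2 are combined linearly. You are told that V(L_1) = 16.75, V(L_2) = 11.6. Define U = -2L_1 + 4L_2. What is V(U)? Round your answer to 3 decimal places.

By independence, V(U) = (-2)²V(L_1) + (4)²V(L_2)
= (-2)²·16.75 + (4)²·11.6 = 252.6

252.600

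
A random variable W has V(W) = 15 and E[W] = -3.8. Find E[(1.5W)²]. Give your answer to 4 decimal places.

E[1.5W] = 1.5·-3.8 = -5.7
V(1.5W) = (1.5)²·15 = 33.75
E[(1.5W)²] = V((1.5W)) + (E[(1.5W)])² = 33.75 + (-5.7)² = 66.24

66.2400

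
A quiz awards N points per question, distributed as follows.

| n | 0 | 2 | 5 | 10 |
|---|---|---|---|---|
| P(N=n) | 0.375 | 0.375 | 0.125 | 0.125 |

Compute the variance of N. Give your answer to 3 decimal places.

10.234

E[N] = (0)(0.375) + (2)(0.375) + (5)(0.125) + (10)(0.125) = 2.625
E[N²] = (0)²(0.375) + (2)²(0.375) + (5)²(0.125) + (10)²(0.125) = 17.125
Var(N) = E[N²] − (E[N])² = 17.125 − (2.625)² = 10.234375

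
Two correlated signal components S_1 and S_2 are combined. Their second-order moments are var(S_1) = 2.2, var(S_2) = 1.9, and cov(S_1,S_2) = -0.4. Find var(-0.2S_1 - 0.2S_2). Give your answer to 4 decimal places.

0.1320

var(-0.2S_1 - 0.2S_2) = (-0.2)²·var(S_1) + (-0.2)²·var(S_2) + 2·(-0.2)·(-0.2)·cov(S_1,S_2)
= 0.04·2.2 + 0.04·1.9 + 0.08·-0.4 = 0.132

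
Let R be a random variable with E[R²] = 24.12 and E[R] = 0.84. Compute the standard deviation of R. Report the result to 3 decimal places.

V(R) = 24.12 − (0.84)² = 23.4144
sd(R) = √23.4144 ≈ 4.839

4.839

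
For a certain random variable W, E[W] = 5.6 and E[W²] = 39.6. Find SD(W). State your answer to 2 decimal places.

Var(W) = 39.6 − (5.6)² = 8.24
SD(W) = √8.24 ≈ 2.87

2.87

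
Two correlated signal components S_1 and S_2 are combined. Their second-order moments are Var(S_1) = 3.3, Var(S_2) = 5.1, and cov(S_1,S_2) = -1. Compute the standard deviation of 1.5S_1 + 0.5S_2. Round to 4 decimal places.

Var(1.5S_1 + 0.5S_2) = (1.5)²·Var(S_1) + (0.5)²·Var(S_2) + 2·(1.5)·(0.5)·cov(S_1,S_2)
= 2.25·3.3 + 0.25·5.1 + 1.5·-1 = 7.2
sd(1.5S_1 + 0.5S_2) = √7.2 ≈ 2.6833

2.6833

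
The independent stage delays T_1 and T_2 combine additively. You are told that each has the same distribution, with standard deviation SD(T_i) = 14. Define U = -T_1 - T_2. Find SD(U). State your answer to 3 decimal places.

var(T_i) = (14)² = 196
By independence, var(U) = (-1)²var(T_1) + (-1)²var(T_2)
= (-1)²·196 + (-1)²·196 = 392
SD(U) = √392 ≈ 19.799

19.799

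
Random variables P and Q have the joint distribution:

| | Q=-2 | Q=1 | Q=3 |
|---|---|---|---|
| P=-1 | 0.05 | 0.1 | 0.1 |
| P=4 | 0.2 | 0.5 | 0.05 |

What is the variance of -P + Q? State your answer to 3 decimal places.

E[P] = 2.75,  E[Q] = 0.55,  E[PQ] = 0.7
V(P) = 12.25 − (2.75)² = 4.6875;  V(Q) = 2.95 − (0.55)² = 2.6475
cov(P,Q) = 0.7 − (2.75)(0.55) = -0.8125
V(-P + Q) = (-1)²·4.6875 + (1)²·2.6475 + 2·(-1)·(1)·-0.8125 = 8.96

8.960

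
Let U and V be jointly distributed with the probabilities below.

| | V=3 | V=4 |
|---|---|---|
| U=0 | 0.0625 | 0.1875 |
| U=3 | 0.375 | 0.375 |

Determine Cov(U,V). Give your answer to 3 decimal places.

E[U] = 2.25,  E[V] = 3.5625
E[UV] = 7.875
Cov(U,V) = E[UV] − E[U]E[V] = 7.875 − (2.25)(3.5625) = -0.140625

-0.141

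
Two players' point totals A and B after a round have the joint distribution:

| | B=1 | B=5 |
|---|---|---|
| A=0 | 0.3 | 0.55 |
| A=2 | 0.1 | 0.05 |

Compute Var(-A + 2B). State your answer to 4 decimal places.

17.1500

E[A] = 0.3,  E[B] = 3.4,  E[AB] = 0.7
Var(A) = 0.6 − (0.3)² = 0.51;  Var(B) = 15.4 − (3.4)² = 3.84
Cov(A,B) = 0.7 − (0.3)(3.4) = -0.32
Var(-A + 2B) = (-1)²·0.51 + (2)²·3.84 + 2·(-1)·(2)·-0.32 = 17.15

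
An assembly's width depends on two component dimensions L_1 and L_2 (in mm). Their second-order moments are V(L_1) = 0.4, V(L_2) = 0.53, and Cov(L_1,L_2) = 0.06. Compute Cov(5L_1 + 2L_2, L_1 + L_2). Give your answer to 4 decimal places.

3.4800

Cov(5L_1 + 2L_2, L_1 + L_2) = (5)(1)V(L_1) + (2)(1)V(L_2) + [(5)(1) + (2)(1)]Cov(L_1,L_2)
= 5·0.4 + 2·0.53 + 7·0.06 = 3.48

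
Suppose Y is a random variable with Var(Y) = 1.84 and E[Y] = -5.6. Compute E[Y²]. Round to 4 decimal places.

33.2000

E[Y²] = Var(Y) + (E[Y])² = 1.84 + (-5.6)² = 33.2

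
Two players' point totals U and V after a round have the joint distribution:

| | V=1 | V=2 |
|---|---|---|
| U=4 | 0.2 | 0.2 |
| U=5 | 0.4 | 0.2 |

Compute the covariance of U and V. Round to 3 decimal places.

E[U] = 4.6,  E[V] = 1.4
E[UV] = 6.4
cov(U,V) = E[UV] − E[U]E[V] = 6.4 − (4.6)(1.4) = -0.04

-0.040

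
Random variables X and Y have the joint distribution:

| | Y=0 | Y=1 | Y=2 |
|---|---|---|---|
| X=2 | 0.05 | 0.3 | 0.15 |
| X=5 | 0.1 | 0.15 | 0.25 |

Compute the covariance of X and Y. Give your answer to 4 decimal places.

0.0750

E[X] = 3.5,  E[Y] = 1.25
E[XY] = 4.45
Cov(X,Y) = E[XY] − E[X]E[Y] = 4.45 − (3.5)(1.25) = 0.075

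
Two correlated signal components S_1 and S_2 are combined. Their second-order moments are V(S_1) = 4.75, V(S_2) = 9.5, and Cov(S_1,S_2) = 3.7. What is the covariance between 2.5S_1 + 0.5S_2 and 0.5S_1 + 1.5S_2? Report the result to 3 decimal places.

Cov(2.5S_1 + 0.5S_2, 0.5S_1 + 1.5S_2) = (2.5)(0.5)V(S_1) + (0.5)(1.5)V(S_2) + [(2.5)(1.5) + (0.5)(0.5)]Cov(S_1,S_2)
= 1.25·4.75 + 0.75·9.5 + 4·3.7 = 27.8625

27.863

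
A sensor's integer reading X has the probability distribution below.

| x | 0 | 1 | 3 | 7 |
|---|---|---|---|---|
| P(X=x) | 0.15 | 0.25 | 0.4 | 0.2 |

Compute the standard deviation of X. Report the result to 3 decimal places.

E[X] = (0)(0.15) + (1)(0.25) + (3)(0.4) + (7)(0.2) = 2.85
E[X²] = (0)²(0.15) + (1)²(0.25) + (3)²(0.4) + (7)²(0.2) = 13.65
V(X) = E[X²] − (E[X])² = 13.65 − (2.85)² = 5.5275
sd(X) = √5.5275 ≈ 2.351

2.351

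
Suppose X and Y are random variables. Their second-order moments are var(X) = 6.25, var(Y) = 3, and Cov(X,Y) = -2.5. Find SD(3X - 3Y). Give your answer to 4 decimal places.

11.3248

var(3X - 3Y) = (3)²·var(X) + (-3)²·var(Y) + 2·(3)·(-3)·Cov(X,Y)
= 9·6.25 + 9·3 + -18·-2.5 = 128.25
SD(3X - 3Y) = √128.25 ≈ 11.3248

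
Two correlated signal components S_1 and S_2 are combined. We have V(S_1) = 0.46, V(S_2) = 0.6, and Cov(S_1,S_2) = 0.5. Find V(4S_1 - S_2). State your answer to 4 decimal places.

3.9600

V(4S_1 - S_2) = (4)²·V(S_1) + (-1)²·V(S_2) + 2·(4)·(-1)·Cov(S_1,S_2)
= 16·0.46 + 1·0.6 + -8·0.5 = 3.96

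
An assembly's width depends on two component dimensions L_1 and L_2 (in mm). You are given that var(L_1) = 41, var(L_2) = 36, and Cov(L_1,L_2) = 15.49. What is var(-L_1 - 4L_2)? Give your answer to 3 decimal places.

var(-L_1 - 4L_2) = (-1)²·var(L_1) + (-4)²·var(L_2) + 2·(-1)·(-4)·Cov(L_1,L_2)
= 1·41 + 16·36 + 8·15.49 = 740.92

740.920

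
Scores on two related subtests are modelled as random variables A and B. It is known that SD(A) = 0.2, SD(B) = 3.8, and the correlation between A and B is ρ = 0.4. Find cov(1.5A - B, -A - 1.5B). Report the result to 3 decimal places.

21.220

V(A) = (0.2)² = 0.04;  V(B) = (3.8)² = 14.44
cov(A,B) = ρ·SD(A)·SD(B) = 0.4·0.2·3.8 = 0.304
cov(1.5A - B, -A - 1.5B) = (1.5)(-1)V(A) + (-1)(-1.5)V(B) + [(1.5)(-1.5) + (-1)(-1)]cov(A,B)
= -1.5·0.04 + 1.5·14.44 + -1.25·0.304 = 21.22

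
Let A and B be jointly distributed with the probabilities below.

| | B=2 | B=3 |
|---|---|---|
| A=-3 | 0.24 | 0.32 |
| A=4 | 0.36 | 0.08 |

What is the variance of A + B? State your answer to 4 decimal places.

10.9696

E[A] = 0.08,  E[B] = 2.4,  E[AB] = -0.48
Var(A) = 12.08 − (0.08)² = 12.0736;  Var(B) = 6 − (2.4)² = 0.24
Cov(A,B) = -0.48 − (0.08)(2.4) = -0.672
Var(A + B) = (1)²·12.0736 + (1)²·0.24 + 2·(1)·(1)·-0.672 = 10.9696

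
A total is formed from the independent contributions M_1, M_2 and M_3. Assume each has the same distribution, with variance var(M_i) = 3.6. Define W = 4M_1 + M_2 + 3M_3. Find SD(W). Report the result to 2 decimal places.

By independence, var(W) = (4)²var(M_1) + (1)²var(M_2) + (3)²var(M_3)
= (4)²·3.6 + (1)²·3.6 + (3)²·3.6 = 93.6
SD(W) = √93.6 ≈ 9.67

9.67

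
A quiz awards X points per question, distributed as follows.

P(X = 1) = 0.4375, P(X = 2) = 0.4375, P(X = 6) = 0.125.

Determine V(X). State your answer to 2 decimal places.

E[X] = (1)(0.4375) + (2)(0.4375) + (6)(0.125) = 2.0625
E[X²] = (1)²(0.4375) + (2)²(0.4375) + (6)²(0.125) = 6.6875
V(X) = E[X²] − (E[X])² = 6.6875 − (2.0625)² = 2.43359375

2.43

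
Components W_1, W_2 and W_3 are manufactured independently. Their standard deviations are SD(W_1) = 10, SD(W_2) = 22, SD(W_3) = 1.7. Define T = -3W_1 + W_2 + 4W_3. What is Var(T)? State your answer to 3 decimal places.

Var(W_1) = 100, Var(W_2) = 484, Var(W_3) = 2.89
By independence, Var(T) = (-3)²Var(W_1) + (1)²Var(W_2) + (4)²Var(W_3)
= (-3)²·100 + (1)²·484 + (4)²·2.89 = 1430.24

1430.240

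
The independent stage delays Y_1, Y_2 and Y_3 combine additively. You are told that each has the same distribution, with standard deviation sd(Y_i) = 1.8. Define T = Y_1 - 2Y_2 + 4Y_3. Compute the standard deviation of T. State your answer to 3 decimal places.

Var(Y_i) = (1.8)² = 3.24
By independence, Var(T) = (1)²Var(Y_1) + (-2)²Var(Y_2) + (4)²Var(Y_3)
= (1)²·3.24 + (-2)²·3.24 + (4)²·3.24 = 68.04
sd(T) = √68.04 ≈ 8.249

8.249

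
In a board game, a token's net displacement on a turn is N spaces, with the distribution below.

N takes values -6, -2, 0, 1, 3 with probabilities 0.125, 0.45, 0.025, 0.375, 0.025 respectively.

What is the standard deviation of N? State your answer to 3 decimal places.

E[N] = (-6)(0.125) + (-2)(0.45) + (0)(0.025) + (1)(0.375) + (3)(0.025) = -1.2
E[N²] = (-6)²(0.125) + (-2)²(0.45) + (0)²(0.025) + (1)²(0.375) + (3)²(0.025) = 6.9
Var(N) = E[N²] − (E[N])² = 6.9 − (-1.2)² = 5.46
sd(N) = √5.46 ≈ 2.337

2.337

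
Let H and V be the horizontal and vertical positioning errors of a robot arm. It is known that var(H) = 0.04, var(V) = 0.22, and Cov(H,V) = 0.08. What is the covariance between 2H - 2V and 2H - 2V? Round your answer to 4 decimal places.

0.4000

Cov(2H - 2V, 2H - 2V) = (2)(2)var(H) + (-2)(-2)var(V) + [(2)(-2) + (-2)(2)]Cov(H,V)
= 4·0.04 + 4·0.22 + -8·0.08 = 0.4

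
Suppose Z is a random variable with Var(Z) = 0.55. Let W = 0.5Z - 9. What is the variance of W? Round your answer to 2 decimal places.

Var(0.5Z - 9) = (0.5)²·Var(Z) = 0.25·0.55 = 0.1375

0.14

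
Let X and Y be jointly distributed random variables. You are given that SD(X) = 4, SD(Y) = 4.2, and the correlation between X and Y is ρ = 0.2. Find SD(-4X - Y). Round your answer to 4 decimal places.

Var(X) = (4)² = 16;  Var(Y) = (4.2)² = 17.64
Cov(X,Y) = ρ·SD(X)·SD(Y) = 0.2·4·4.2 = 3.36
Var(-4X - Y) = (-4)²·Var(X) + (-1)²·Var(Y) + 2·(-4)·(-1)·Cov(X,Y)
= 16·16 + 1·17.64 + 8·3.36 = 300.52
SD(-4X - Y) = √300.52 ≈ 17.3355

17.3355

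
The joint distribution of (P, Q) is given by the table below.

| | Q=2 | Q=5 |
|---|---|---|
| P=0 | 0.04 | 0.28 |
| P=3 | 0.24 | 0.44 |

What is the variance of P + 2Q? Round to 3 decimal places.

E[P] = 2.04,  E[Q] = 4.16,  E[PQ] = 8.04
Var(P) = 6.12 − (2.04)² = 1.9584;  Var(Q) = 19.12 − (4.16)² = 1.8144
Cov(P,Q) = 8.04 − (2.04)(4.16) = -0.4464
Var(P + 2Q) = (1)²·1.9584 + (2)²·1.8144 + 2·(1)·(2)·-0.4464 = 7.4304

7.430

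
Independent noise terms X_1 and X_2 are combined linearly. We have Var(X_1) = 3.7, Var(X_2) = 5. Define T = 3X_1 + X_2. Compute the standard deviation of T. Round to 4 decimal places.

By independence, Var(T) = (3)²Var(X_1) + (1)²Var(X_2)
= (3)²·3.7 + (1)²·5 = 38.3
sd(T) = √38.3 ≈ 6.1887

6.1887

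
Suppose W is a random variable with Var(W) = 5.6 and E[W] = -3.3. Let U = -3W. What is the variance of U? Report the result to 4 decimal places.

Var(-3W) = (-3)²·Var(W) = 9·5.6 = 50.4

50.4000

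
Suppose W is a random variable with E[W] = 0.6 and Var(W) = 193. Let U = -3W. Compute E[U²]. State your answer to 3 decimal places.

1740.240

E[-3W] = -3·0.6 = -1.8
Var(-3W) = (-3)²·193 = 1737
E[U²] = Var(U) + (E[U])² = 1737 + (-1.8)² = 1740.24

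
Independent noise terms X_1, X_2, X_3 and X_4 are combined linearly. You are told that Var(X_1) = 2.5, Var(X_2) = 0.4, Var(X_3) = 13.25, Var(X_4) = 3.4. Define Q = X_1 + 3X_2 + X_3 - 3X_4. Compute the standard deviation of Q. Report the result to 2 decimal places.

7.07

By independence, Var(Q) = (1)²Var(X_1) + (3)²Var(X_2) + (1)²Var(X_3) + (-3)²Var(X_4)
= (1)²·2.5 + (3)²·0.4 + (1)²·13.25 + (-3)²·3.4 = 49.95
SD(Q) = √49.95 ≈ 7.07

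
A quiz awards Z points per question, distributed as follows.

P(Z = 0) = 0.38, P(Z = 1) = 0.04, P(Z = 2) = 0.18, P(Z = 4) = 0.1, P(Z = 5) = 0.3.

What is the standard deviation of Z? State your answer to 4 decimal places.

E[Z] = (0)(0.38) + (1)(0.04) + (2)(0.18) + (4)(0.1) + (5)(0.3) = 2.3
E[Z²] = (0)²(0.38) + (1)²(0.04) + (2)²(0.18) + (4)²(0.1) + (5)²(0.3) = 9.86
Var(Z) = E[Z²] − (E[Z])² = 9.86 − (2.3)² = 4.57
SD(Z) = √4.57 ≈ 2.1378

2.1378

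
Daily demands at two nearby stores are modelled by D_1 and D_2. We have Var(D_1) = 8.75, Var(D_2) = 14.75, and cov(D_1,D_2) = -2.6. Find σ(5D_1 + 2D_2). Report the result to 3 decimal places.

Var(5D_1 + 2D_2) = (5)²·Var(D_1) + (2)²·Var(D_2) + 2·(5)·(2)·cov(D_1,D_2)
= 25·8.75 + 4·14.75 + 20·-2.6 = 225.75
σ(5D_1 + 2D_2) = √225.75 ≈ 15.025

15.025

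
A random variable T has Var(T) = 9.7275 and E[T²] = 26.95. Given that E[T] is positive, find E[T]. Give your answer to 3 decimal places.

(E[T])² = E[T²] − Var(T) = 26.95 − 9.7275 = 17.2225
E[T] = √17.2225 = 4.15

4.150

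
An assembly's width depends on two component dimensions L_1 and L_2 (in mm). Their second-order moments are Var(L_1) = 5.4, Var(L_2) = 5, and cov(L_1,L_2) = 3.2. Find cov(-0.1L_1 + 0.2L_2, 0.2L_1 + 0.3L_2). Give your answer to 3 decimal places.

0.224

cov(-0.1L_1 + 0.2L_2, 0.2L_1 + 0.3L_2) = (-0.1)(0.2)Var(L_1) + (0.2)(0.3)Var(L_2) + [(-0.1)(0.3) + (0.2)(0.2)]cov(L_1,L_2)
= -0.02·5.4 + 0.06·5 + 0.01·3.2 = 0.224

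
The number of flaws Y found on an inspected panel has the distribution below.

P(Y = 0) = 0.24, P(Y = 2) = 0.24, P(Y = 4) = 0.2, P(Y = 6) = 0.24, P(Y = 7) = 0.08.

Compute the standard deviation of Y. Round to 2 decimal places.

E[Y] = (0)(0.24) + (2)(0.24) + (4)(0.2) + (6)(0.24) + (7)(0.08) = 3.28
E[Y²] = (0)²(0.24) + (2)²(0.24) + (4)²(0.2) + (6)²(0.24) + (7)²(0.08) = 16.72
var(Y) = E[Y²] − (E[Y])² = 16.72 − (3.28)² = 5.9616
SD(Y) = √5.9616 ≈ 2.44

2.44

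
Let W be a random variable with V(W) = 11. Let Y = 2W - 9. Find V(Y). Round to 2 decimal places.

V(2W - 9) = (2)²·V(W) = 4·11 = 44

44.00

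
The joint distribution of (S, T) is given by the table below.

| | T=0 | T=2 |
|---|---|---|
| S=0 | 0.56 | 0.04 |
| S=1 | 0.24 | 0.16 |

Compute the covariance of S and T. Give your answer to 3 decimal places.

E[S] = 0.4,  E[T] = 0.4
E[ST] = 0.32
Cov(S,T) = E[ST] − E[S]E[T] = 0.32 − (0.4)(0.4) = 0.16

0.160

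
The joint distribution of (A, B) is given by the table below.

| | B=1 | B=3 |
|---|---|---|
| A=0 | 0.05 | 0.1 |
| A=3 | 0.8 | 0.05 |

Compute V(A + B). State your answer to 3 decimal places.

0.728

E[A] = 2.55,  E[B] = 1.3,  E[AB] = 2.85
V(A) = 7.65 − (2.55)² = 1.1475;  V(B) = 2.2 − (1.3)² = 0.51
Cov(A,B) = 2.85 − (2.55)(1.3) = -0.465
V(A + B) = (1)²·1.1475 + (1)²·0.51 + 2·(1)·(1)·-0.465 = 0.7275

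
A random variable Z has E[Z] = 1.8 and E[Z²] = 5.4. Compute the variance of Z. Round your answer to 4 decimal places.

2.1600

V(Z) = 5.4 − (1.8)² = 2.16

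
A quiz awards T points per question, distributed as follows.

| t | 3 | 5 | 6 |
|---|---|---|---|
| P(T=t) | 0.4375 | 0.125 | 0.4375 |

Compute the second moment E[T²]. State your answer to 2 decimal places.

22.81

E[T²] = (3)²(0.4375) + (5)²(0.125) + (6)²(0.4375) = 22.8125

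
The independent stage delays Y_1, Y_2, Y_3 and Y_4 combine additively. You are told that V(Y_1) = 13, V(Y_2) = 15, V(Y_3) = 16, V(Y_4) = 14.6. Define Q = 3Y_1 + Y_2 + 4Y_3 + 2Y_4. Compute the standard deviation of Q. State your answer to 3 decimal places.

21.128

By independence, V(Q) = (3)²V(Y_1) + (1)²V(Y_2) + (4)²V(Y_3) + (2)²V(Y_4)
= (3)²·13 + (1)²·15 + (4)²·16 + (2)²·14.6 = 446.4
SD(Q) = √446.4 ≈ 21.128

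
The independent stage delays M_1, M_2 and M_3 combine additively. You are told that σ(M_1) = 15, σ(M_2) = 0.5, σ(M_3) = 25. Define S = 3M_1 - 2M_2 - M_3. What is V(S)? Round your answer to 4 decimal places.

V(M_1) = 225, V(M_2) = 0.25, V(M_3) = 625
By independence, V(S) = (3)²V(M_1) + (-2)²V(M_2) + (-1)²V(M_3)
= (3)²·225 + (-2)²·0.25 + (-1)²·625 = 2651

2651.0000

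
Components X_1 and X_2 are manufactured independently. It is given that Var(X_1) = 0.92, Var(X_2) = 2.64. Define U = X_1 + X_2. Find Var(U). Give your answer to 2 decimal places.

3.56

By independence, Var(U) = (1)²Var(X_1) + (1)²Var(X_2)
= (1)²·0.92 + (1)²·2.64 = 3.56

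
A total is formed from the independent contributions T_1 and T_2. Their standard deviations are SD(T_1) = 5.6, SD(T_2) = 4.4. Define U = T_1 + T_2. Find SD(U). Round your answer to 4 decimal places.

Var(T_1) = 31.36, Var(T_2) = 19.36
By independence, Var(U) = (1)²Var(T_1) + (1)²Var(T_2)
= (1)²·31.36 + (1)²·19.36 = 50.72
SD(U) = √50.72 ≈ 7.1218

7.1218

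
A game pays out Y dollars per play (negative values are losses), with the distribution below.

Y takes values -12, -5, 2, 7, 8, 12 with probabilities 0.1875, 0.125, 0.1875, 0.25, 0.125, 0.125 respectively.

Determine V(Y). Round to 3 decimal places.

E[Y] = (-12)(0.1875) + (-5)(0.125) + (2)(0.1875) + (7)(0.25) + (8)(0.125) + (12)(0.125) = 1.75
E[Y²] = (-12)²(0.1875) + (-5)²(0.125) + (2)²(0.1875) + (7)²(0.25) + (8)²(0.125) + (12)²(0.125) = 69.125
V(Y) = E[Y²] − (E[Y])² = 69.125 − (1.75)² = 66.0625

66.063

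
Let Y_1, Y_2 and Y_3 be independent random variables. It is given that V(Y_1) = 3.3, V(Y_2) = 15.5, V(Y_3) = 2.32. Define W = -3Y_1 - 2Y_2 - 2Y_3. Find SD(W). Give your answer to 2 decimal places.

10.05

By independence, V(W) = (-3)²V(Y_1) + (-2)²V(Y_2) + (-2)²V(Y_3)
= (-3)²·3.3 + (-2)²·15.5 + (-2)²·2.32 = 100.98
SD(W) = √100.98 ≈ 10.05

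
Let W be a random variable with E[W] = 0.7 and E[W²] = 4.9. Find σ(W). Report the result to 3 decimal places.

V(W) = 4.9 − (0.7)² = 4.41
σ(W) = √4.41 ≈ 2.100

2.100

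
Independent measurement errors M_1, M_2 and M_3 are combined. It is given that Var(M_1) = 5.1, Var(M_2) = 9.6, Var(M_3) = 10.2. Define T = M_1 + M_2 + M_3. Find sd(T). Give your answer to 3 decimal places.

By independence, Var(T) = (1)²Var(M_1) + (1)²Var(M_2) + (1)²Var(M_3)
= (1)²·5.1 + (1)²·9.6 + (1)²·10.2 = 24.9
sd(T) = √24.9 ≈ 4.990

4.990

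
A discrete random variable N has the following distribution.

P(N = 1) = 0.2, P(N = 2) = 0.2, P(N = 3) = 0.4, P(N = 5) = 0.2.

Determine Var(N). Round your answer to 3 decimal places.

E[N] = (1)(0.2) + (2)(0.2) + (3)(0.4) + (5)(0.2) = 2.8
E[N²] = (1)²(0.2) + (2)²(0.2) + (3)²(0.4) + (5)²(0.2) = 9.6
Var(N) = E[N²] − (E[N])² = 9.6 − (2.8)² = 1.76

1.760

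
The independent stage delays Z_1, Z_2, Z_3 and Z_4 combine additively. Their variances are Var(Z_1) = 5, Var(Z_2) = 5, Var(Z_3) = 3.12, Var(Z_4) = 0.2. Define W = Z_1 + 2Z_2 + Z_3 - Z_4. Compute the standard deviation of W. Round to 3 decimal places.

5.322

By independence, Var(W) = (1)²Var(Z_1) + (2)²Var(Z_2) + (1)²Var(Z_3) + (-1)²Var(Z_4)
= (1)²·5 + (2)²·5 + (1)²·3.12 + (-1)²·0.2 = 28.32
SD(W) = √28.32 ≈ 5.322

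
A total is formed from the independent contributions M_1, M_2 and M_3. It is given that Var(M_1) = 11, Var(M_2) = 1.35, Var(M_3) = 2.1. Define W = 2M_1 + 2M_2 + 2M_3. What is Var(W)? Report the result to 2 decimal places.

57.80

By independence, Var(W) = (2)²Var(M_1) + (2)²Var(M_2) + (2)²Var(M_3)
= (2)²·11 + (2)²·1.35 + (2)²·2.1 = 57.8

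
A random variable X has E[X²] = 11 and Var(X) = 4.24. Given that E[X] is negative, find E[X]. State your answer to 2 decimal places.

(E[X])² = E[X²] − Var(X) = 11 − 4.24 = 6.76
E[X] = −√6.76 = -2.6

-2.60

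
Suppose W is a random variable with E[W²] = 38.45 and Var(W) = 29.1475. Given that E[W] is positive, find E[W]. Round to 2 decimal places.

3.05

(E[W])² = E[W²] − Var(W) = 38.45 − 29.1475 = 9.3025
E[W] = √9.3025 = 3.05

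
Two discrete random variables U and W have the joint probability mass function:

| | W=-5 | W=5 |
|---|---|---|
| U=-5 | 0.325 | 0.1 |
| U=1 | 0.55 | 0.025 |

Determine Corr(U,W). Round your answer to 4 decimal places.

E[U] = -1.55,  E[W] = -3.75
E[UW] = 3
Cov(U,W) = E[UW] − E[U]E[W] = 3 − (-1.55)(-3.75) = -2.8125
var(U) = 8.7975,  var(W) = 10.9375
ρ = -2.8125 / √(8.7975·10.9375) ≈ -0.2867

-0.2867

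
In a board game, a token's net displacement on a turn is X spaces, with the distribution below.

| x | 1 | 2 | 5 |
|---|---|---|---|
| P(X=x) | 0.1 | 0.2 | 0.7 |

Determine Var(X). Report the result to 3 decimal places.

2.400

E[X] = (1)(0.1) + (2)(0.2) + (5)(0.7) = 4
E[X²] = (1)²(0.1) + (2)²(0.2) + (5)²(0.7) = 18.4
Var(X) = E[X²] − (E[X])² = 18.4 − (4)² = 2.4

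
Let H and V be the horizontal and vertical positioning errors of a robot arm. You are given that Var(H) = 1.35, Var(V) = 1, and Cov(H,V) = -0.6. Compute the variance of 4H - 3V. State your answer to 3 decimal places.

Var(4H - 3V) = (4)²·Var(H) + (-3)²·Var(V) + 2·(4)·(-3)·Cov(H,V)
= 16·1.35 + 9·1 + -24·-0.6 = 45

45.000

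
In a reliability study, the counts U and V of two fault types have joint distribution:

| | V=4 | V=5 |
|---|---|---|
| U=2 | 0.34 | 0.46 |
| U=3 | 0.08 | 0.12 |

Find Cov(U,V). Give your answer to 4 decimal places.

E[U] = 2.2,  E[V] = 4.58
E[UV] = 10.08
Cov(U,V) = E[UV] − E[U]E[V] = 10.08 − (2.2)(4.58) = 0.004

0.0040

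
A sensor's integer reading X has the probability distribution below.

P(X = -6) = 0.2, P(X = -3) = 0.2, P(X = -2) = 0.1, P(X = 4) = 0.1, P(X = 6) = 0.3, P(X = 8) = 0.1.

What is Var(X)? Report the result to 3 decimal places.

27.200

E[X] = (-6)(0.2) + (-3)(0.2) + (-2)(0.1) + (4)(0.1) + (6)(0.3) + (8)(0.1) = 1
E[X²] = (-6)²(0.2) + (-3)²(0.2) + (-2)²(0.1) + (4)²(0.1) + (6)²(0.3) + (8)²(0.1) = 28.2
Var(X) = E[X²] − (E[X])² = 28.2 − (1)² = 27.2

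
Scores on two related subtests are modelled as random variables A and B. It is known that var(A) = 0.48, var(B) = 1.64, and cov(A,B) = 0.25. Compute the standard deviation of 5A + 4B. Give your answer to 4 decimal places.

var(5A + 4B) = (5)²·var(A) + (4)²·var(B) + 2·(5)·(4)·cov(A,B)
= 25·0.48 + 16·1.64 + 40·0.25 = 48.24
σ(5A + 4B) = √48.24 ≈ 6.9455

6.9455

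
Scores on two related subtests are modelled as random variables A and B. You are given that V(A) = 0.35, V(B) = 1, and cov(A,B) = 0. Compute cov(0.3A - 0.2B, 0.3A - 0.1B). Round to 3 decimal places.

0.052

cov(0.3A - 0.2B, 0.3A - 0.1B) = (0.3)(0.3)V(A) + (-0.2)(-0.1)V(B) + [(0.3)(-0.1) + (-0.2)(0.3)]cov(A,B)
= 0.09·0.35 + 0.02·1 + -0.09·0 = 0.0515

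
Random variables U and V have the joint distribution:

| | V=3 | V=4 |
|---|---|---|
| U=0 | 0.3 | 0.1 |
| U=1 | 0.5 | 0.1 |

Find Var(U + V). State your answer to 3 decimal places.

0.360

E[U] = 0.6,  E[V] = 3.2,  E[UV] = 1.9
Var(U) = 0.6 − (0.6)² = 0.24;  Var(V) = 10.4 − (3.2)² = 0.16
cov(U,V) = 1.9 − (0.6)(3.2) = -0.02
Var(U + V) = (1)²·0.24 + (1)²·0.16 + 2·(1)·(1)·-0.02 = 0.36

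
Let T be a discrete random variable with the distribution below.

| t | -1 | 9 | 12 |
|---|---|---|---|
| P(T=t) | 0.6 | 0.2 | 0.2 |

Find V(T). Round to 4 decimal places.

32.6400

E[T] = (-1)(0.6) + (9)(0.2) + (12)(0.2) = 3.6
E[T²] = (-1)²(0.6) + (9)²(0.2) + (12)²(0.2) = 45.6
V(T) = E[T²] − (E[T])² = 45.6 − (3.6)² = 32.64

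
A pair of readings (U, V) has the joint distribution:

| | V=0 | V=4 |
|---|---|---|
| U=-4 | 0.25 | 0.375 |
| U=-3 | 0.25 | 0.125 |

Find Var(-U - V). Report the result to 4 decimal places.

3.7344

E[U] = -3.625,  E[V] = 2,  E[UV] = -7.5
Var(U) = 13.375 − (-3.625)² = 0.234375;  Var(V) = 8 − (2)² = 4
Cov(U,V) = -7.5 − (-3.625)(2) = -0.25
Var(-U - V) = (-1)²·0.234375 + (-1)²·4 + 2·(-1)·(-1)·-0.25 = 3.734375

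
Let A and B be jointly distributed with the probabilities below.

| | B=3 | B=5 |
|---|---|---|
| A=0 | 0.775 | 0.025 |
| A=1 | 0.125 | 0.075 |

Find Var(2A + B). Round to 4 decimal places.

1.4400

E[A] = 0.2,  E[B] = 3.2,  E[AB] = 0.75
Var(A) = 0.2 − (0.2)² = 0.16;  Var(B) = 10.6 − (3.2)² = 0.36
Cov(A,B) = 0.75 − (0.2)(3.2) = 0.11
Var(2A + B) = (2)²·0.16 + (1)²·0.36 + 2·(2)·(1)·0.11 = 1.44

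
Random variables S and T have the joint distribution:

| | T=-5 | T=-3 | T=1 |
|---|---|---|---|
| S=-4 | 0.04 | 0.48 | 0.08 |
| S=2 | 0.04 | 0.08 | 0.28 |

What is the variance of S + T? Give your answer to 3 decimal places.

E[S] = -1.6,  E[T] = -1.72,  E[ST] = 5.92
V(S) = 11.2 − (-1.6)² = 8.64;  V(T) = 7.4 − (-1.72)² = 4.4416
Cov(S,T) = 5.92 − (-1.6)(-1.72) = 3.168
V(S + T) = (1)²·8.64 + (1)²·4.4416 + 2·(1)·(1)·3.168 = 19.4176

19.418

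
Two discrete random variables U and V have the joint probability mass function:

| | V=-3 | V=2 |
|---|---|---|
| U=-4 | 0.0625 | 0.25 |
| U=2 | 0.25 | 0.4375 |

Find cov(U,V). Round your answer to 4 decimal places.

E[U] = 0.125,  E[V] = 0.4375
E[UV] = -1
cov(U,V) = E[UV] − E[U]E[V] = -1 − (0.125)(0.4375) = -1.0546875

-1.0547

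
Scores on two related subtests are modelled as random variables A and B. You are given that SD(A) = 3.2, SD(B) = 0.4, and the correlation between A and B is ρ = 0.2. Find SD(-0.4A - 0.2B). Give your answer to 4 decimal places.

1.2984

var(A) = (3.2)² = 10.24;  var(B) = (0.4)² = 0.16
cov(A,B) = ρ·SD(A)·SD(B) = 0.2·3.2·0.4 = 0.256
var(-0.4A - 0.2B) = (-0.4)²·var(A) + (-0.2)²·var(B) + 2·(-0.4)·(-0.2)·cov(A,B)
= 0.16·10.24 + 0.04·0.16 + 0.16·0.256 = 1.68576
SD(-0.4A - 0.2B) = √1.68576 ≈ 1.2984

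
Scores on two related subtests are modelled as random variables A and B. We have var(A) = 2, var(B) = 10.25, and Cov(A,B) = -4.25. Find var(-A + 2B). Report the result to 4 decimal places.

var(-A + 2B) = (-1)²·var(A) + (2)²·var(B) + 2·(-1)·(2)·Cov(A,B)
= 1·2 + 4·10.25 + -4·-4.25 = 60

60.0000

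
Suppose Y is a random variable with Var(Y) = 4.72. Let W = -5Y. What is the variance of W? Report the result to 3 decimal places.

118.000

Var(-5Y) = (-5)²·Var(Y) = 25·4.72 = 118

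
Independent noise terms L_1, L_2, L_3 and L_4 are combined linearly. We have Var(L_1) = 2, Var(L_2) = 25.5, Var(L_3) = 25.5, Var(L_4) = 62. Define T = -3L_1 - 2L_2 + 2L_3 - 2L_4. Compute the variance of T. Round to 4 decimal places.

470.0000

By independence, Var(T) = (-3)²Var(L_1) + (-2)²Var(L_2) + (2)²Var(L_3) + (-2)²Var(L_4)
= (-3)²·2 + (-2)²·25.5 + (2)²·25.5 + (-2)²·62 = 470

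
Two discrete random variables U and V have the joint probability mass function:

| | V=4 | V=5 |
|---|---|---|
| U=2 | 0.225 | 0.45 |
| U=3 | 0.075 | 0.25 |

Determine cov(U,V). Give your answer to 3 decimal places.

0.023

E[U] = 2.325,  E[V] = 4.7
E[UV] = 10.95
cov(U,V) = E[UV] − E[U]E[V] = 10.95 − (2.325)(4.7) = 0.0225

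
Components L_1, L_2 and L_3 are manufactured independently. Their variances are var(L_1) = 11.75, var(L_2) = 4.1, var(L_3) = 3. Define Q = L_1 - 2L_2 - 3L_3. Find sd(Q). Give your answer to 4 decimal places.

By independence, var(Q) = (1)²var(L_1) + (-2)²var(L_2) + (-3)²var(L_3)
= (1)²·11.75 + (-2)²·4.1 + (-3)²·3 = 55.15
sd(Q) = √55.15 ≈ 7.4263

7.4263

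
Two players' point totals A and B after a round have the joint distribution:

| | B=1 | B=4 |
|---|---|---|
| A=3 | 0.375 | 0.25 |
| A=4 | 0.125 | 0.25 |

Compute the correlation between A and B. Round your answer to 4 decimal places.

E[A] = 3.375,  E[B] = 2.5
E[AB] = 8.625
cov(A,B) = E[AB] − E[A]E[B] = 8.625 − (3.375)(2.5) = 0.1875
Var(A) = 0.234375,  Var(B) = 2.25
ρ = 0.1875 / √(0.234375·2.25) ≈ 0.2582

0.2582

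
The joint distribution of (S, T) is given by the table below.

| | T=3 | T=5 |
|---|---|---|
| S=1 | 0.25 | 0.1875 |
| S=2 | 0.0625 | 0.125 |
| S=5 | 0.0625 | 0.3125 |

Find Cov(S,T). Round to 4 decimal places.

0.6406

E[S] = 2.6875,  E[T] = 4.25
E[ST] = 12.0625
Cov(S,T) = E[ST] − E[S]E[T] = 12.0625 − (2.6875)(4.25) = 0.640625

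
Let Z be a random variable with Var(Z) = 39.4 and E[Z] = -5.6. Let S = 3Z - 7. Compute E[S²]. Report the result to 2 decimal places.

921.04

E[3Z - 7] = 3·-5.6 − 7 = -23.8
Var(3Z - 7) = (3)²·39.4 = 354.6
E[S²] = Var(S) + (E[S])² = 354.6 + (-23.8)² = 921.04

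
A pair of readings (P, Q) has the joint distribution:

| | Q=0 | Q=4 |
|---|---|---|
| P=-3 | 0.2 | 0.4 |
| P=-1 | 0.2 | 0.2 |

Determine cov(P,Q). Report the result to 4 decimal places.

E[P] = -2.2,  E[Q] = 2.4
E[PQ] = -5.6
cov(P,Q) = E[PQ] − E[P]E[Q] = -5.6 − (-2.2)(2.4) = -0.32

-0.3200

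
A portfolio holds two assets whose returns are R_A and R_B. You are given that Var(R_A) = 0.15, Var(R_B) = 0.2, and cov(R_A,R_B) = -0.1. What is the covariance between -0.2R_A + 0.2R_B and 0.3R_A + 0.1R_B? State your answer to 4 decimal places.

cov(-0.2R_A + 0.2R_B, 0.3R_A + 0.1R_B) = (-0.2)(0.3)Var(R_A) + (0.2)(0.1)Var(R_B) + [(-0.2)(0.1) + (0.2)(0.3)]cov(R_A,R_B)
= -0.06·0.15 + 0.02·0.2 + 0.04·-0.1 = -0.009

-0.0090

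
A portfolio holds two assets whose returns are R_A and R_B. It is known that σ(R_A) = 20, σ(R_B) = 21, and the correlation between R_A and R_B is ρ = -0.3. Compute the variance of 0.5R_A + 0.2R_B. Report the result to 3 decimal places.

92.440

Var(R_A) = (20)² = 400;  Var(R_B) = (21)² = 441
Cov(R_A,R_B) = ρ·σ(R_A)·σ(R_B) = -0.3·20·21 = -126
Var(0.5R_A + 0.2R_B) = (0.5)²·Var(R_A) + (0.2)²·Var(R_B) + 2·(0.5)·(0.2)·Cov(R_A,R_B)
= 0.25·400 + 0.04·441 + 0.2·-126 = 92.44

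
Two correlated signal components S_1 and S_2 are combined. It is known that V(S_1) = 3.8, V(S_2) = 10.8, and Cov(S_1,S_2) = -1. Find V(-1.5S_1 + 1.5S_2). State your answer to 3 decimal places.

37.350

V(-1.5S_1 + 1.5S_2) = (-1.5)²·V(S_1) + (1.5)²·V(S_2) + 2·(-1.5)·(1.5)·Cov(S_1,S_2)
= 2.25·3.8 + 2.25·10.8 + -4.5·-1 = 37.35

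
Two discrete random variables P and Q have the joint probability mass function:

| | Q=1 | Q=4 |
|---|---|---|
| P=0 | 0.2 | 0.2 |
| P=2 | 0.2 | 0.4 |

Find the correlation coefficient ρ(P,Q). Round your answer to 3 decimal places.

0.167

E[P] = 1.2,  E[Q] = 2.8
E[PQ] = 3.6
cov(P,Q) = E[PQ] − E[P]E[Q] = 3.6 − (1.2)(2.8) = 0.24
Var(P) = 0.96,  Var(Q) = 2.16
ρ = 0.24 / √(0.96·2.16) ≈ 0.167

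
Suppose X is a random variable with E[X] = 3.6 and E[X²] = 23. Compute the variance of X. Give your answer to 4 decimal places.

10.0400

Var(X) = 23 − (3.6)² = 10.04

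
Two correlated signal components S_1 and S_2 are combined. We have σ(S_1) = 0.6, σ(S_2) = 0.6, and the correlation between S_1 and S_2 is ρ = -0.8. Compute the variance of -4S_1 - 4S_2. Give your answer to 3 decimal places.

V(S_1) = (0.6)² = 0.36;  V(S_2) = (0.6)² = 0.36
cov(S_1,S_2) = ρ·σ(S_1)·σ(S_2) = -0.8·0.6·0.6 = -0.288
V(-4S_1 - 4S_2) = (-4)²·V(S_1) + (-4)²·V(S_2) + 2·(-4)·(-4)·cov(S_1,S_2)
= 16·0.36 + 16·0.36 + 32·-0.288 = 2.304

2.304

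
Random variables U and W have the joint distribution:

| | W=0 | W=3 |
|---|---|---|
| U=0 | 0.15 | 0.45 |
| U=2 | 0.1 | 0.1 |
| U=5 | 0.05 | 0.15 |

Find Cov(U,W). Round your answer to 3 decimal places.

E[U] = 1.4,  E[W] = 2.1
E[UW] = 2.85
Cov(U,W) = E[UW] − E[U]E[W] = 2.85 − (1.4)(2.1) = -0.09

-0.090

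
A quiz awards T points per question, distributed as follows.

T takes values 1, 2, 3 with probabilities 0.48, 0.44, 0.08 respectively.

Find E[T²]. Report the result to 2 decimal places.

E[T²] = (1)²(0.48) + (2)²(0.44) + (3)²(0.08) = 2.96

2.96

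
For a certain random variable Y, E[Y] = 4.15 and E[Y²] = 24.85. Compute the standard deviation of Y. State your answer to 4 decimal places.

2.7618

Var(Y) = 24.85 − (4.15)² = 7.6275
SD(Y) = √7.6275 ≈ 2.7618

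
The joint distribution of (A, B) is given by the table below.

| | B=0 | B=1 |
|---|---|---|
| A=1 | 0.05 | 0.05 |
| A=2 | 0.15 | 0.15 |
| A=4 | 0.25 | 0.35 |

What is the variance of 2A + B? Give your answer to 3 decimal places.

E[A] = 3.1,  E[B] = 0.55,  E[AB] = 1.75
Var(A) = 10.9 − (3.1)² = 1.29;  Var(B) = 0.55 − (0.55)² = 0.2475
cov(A,B) = 1.75 − (3.1)(0.55) = 0.045
Var(2A + B) = (2)²·1.29 + (1)²·0.2475 + 2·(2)·(1)·0.045 = 5.5875

5.588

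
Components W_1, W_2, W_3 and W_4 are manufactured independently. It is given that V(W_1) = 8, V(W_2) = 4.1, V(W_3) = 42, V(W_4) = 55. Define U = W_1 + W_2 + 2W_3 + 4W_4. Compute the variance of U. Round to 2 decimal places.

1060.10

By independence, V(U) = (1)²V(W_1) + (1)²V(W_2) + (2)²V(W_3) + (4)²V(W_4)
= (1)²·8 + (1)²·4.1 + (2)²·42 + (4)²·55 = 1060.1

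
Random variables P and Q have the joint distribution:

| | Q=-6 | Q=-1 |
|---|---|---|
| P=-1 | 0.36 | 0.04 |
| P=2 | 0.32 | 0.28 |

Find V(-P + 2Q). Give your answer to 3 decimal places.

18.640

E[P] = 0.8,  E[Q] = -4.4,  E[PQ] = -2.2
V(P) = 2.8 − (0.8)² = 2.16;  V(Q) = 24.8 − (-4.4)² = 5.44
Cov(P,Q) = -2.2 − (0.8)(-4.4) = 1.32
V(-P + 2Q) = (-1)²·2.16 + (2)²·5.44 + 2·(-1)·(2)·1.32 = 18.64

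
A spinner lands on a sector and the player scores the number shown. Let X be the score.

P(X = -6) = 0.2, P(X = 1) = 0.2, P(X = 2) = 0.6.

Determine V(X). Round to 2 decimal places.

9.76

E[X] = (-6)(0.2) + (1)(0.2) + (2)(0.6) = 0.2
E[X²] = (-6)²(0.2) + (1)²(0.2) + (2)²(0.6) = 9.8
V(X) = E[X²] − (E[X])² = 9.8 − (0.2)² = 9.76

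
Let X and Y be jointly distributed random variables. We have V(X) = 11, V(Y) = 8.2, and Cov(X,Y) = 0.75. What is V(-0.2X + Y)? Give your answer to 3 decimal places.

V(-0.2X + Y) = (-0.2)²·V(X) + (1)²·V(Y) + 2·(-0.2)·(1)·Cov(X,Y)
= 0.04·11 + 1·8.2 + -0.4·0.75 = 8.34

8.340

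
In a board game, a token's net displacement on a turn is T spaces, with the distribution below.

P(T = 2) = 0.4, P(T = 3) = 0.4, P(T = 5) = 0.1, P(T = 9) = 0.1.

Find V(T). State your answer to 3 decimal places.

4.240

E[T] = (2)(0.4) + (3)(0.4) + (5)(0.1) + (9)(0.1) = 3.4
E[T²] = (2)²(0.4) + (3)²(0.4) + (5)²(0.1) + (9)²(0.1) = 15.8
V(T) = E[T²] − (E[T])² = 15.8 − (3.4)² = 4.24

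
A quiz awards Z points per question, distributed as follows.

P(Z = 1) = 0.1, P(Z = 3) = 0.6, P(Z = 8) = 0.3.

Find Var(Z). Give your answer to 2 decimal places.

6.21

E[Z] = (1)(0.1) + (3)(0.6) + (8)(0.3) = 4.3
E[Z²] = (1)²(0.1) + (3)²(0.6) + (8)²(0.3) = 24.7
Var(Z) = E[Z²] − (E[Z])² = 24.7 − (4.3)² = 6.21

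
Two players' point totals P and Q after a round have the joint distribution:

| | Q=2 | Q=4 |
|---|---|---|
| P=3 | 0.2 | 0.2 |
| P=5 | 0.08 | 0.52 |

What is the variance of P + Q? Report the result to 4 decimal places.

2.4704

E[P] = 4.2,  E[Q] = 3.44,  E[PQ] = 14.8
V(P) = 18.6 − (4.2)² = 0.96;  V(Q) = 12.64 − (3.44)² = 0.8064
cov(P,Q) = 14.8 − (4.2)(3.44) = 0.352
V(P + Q) = (1)²·0.96 + (1)²·0.8064 + 2·(1)·(1)·0.352 = 2.4704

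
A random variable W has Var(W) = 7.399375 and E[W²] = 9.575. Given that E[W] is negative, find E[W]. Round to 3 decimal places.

-1.475

(E[W])² = E[W²] − Var(W) = 9.575 − 7.399375 = 2.175625
E[W] = −√2.175625 = -1.475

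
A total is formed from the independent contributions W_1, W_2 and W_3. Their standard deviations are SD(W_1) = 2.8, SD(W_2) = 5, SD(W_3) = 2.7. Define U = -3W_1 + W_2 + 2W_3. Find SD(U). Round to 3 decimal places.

11.168

Var(W_1) = 7.84, Var(W_2) = 25, Var(W_3) = 7.29
By independence, Var(U) = (-3)²Var(W_1) + (1)²Var(W_2) + (2)²Var(W_3)
= (-3)²·7.84 + (1)²·25 + (2)²·7.29 = 124.72
SD(U) = √124.72 ≈ 11.168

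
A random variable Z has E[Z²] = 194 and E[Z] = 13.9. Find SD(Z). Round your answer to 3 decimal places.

0.889

V(Z) = 194 − (13.9)² = 0.79
SD(Z) = √0.79 ≈ 0.889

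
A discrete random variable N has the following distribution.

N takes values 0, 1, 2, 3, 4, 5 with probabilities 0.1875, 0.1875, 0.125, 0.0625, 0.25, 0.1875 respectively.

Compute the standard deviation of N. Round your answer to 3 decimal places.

1.836

E[N] = (0)(0.1875) + (1)(0.1875) + (2)(0.125) + (3)(0.0625) + (4)(0.25) + (5)(0.1875) = 2.5625
E[N²] = (0)²(0.1875) + (1)²(0.1875) + (2)²(0.125) + (3)²(0.0625) + (4)²(0.25) + (5)²(0.1875) = 9.9375
V(N) = E[N²] − (E[N])² = 9.9375 − (2.5625)² = 3.37109375
σ(N) = √3.37109375 ≈ 1.836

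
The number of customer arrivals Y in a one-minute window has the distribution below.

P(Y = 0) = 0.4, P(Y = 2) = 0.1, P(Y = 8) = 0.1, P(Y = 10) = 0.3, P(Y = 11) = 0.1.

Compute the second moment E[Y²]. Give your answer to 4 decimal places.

E[Y²] = (0)²(0.4) + (2)²(0.1) + (8)²(0.1) + (10)²(0.3) + (11)²(0.1) = 48.9

48.9000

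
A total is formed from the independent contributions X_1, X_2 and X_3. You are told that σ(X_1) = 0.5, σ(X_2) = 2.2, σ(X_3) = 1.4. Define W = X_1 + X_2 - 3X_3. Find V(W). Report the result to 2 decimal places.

V(X_1) = 0.25, V(X_2) = 4.84, V(X_3) = 1.96
By independence, V(W) = (1)²V(X_1) + (1)²V(X_2) + (-3)²V(X_3)
= (1)²·0.25 + (1)²·4.84 + (-3)²·1.96 = 22.73

22.73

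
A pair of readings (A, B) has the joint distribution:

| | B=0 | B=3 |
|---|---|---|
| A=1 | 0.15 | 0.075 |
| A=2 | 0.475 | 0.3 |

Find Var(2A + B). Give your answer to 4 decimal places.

E[A] = 1.775,  E[B] = 1.125,  E[AB] = 2.025
Var(A) = 3.325 − (1.775)² = 0.174375;  Var(B) = 3.375 − (1.125)² = 2.109375
cov(A,B) = 2.025 − (1.775)(1.125) = 0.028125
Var(2A + B) = (2)²·0.174375 + (1)²·2.109375 + 2·(2)·(1)·0.028125 = 2.919375

2.9194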